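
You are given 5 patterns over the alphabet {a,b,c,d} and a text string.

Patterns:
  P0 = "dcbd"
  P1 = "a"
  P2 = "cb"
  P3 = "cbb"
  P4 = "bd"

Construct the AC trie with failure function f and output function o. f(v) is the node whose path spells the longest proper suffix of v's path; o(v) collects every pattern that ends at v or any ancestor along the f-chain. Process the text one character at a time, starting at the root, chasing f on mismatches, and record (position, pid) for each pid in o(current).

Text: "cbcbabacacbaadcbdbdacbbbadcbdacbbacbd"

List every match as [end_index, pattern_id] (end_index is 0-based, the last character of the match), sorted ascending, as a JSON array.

Construct AC machine:
Trie nodes:
  0='ε' goto a→5 b→9 c→6 d→1
  1='d' goto c→2
  2='dc' goto b→3
  3='dcb' goto d→4
  4='dcbd' goto ·  [P0 ends]
  5='a' goto ·  [P1 ends]
  6='c' goto b→7
  7='cb' goto b→8  [P2 ends]
  8='cbb' goto ·  [P3 ends]
  9='b' goto d→10
  10='bd' goto ·  [P4 ends]

BFS fail/out derivation:
  fail(1) 'd': from fail(0)=0 chase 'd': 0 ⇒ 0;  out=∅∪out(0)=∅
  fail(5) 'a': from fail(0)=0 chase 'a': 0 ⇒ 0;  out={1}∪out(0)={1}
  fail(6) 'c': from fail(0)=0 chase 'c': 0 ⇒ 0;  out=∅∪out(0)=∅
  fail(9) 'b': from fail(0)=0 chase 'b': 0 ⇒ 0;  out=∅∪out(0)=∅
  fail(2) 'dc': from fail(1)=0 chase 'c': 0 ⇒ 6;  out=∅∪out(6)=∅
  fail(7) 'cb': from fail(6)=0 chase 'b': 0 ⇒ 9;  out={2}∪out(9)={2}
  fail(10) 'bd': from fail(9)=0 chase 'd': 0 ⇒ 1;  out={4}∪out(1)={4}
  fail(3) 'dcb': from fail(2)=6 chase 'b': 6 ⇒ 7;  out=∅∪out(7)={2}
  fail(8) 'cbb': from fail(7)=9 chase 'b': 9→0 ⇒ 9;  out={3}∪out(9)={3}
  fail(4) 'dcbd': from fail(3)=7 chase 'd': 7→9 ⇒ 10;  out={0}∪out(10)={0,4}

Run:
pos 0 'c': at 6
pos 1 'b': at 7  → match P2@[0:1]
pos 2 'c': at 6 (via fail)
pos 3 'b': at 7  → match P2@[2:3]
pos 4 'a': at 5 (via fail)  → match P1@[4:4]
pos 5 'b': at 9 (via fail)
pos 6 'a': at 5 (via fail)  → match P1@[6:6]
pos 7 'c': at 6 (via fail)
pos 8 'a': at 5 (via fail)  → match P1@[8:8]
pos 9 'c': at 6 (via fail)
pos 10 'b': at 7  → match P2@[9:10]
pos 11 'a': at 5 (via fail)  → match P1@[11:11]
pos 12 'a': at 5 (via fail)  → match P1@[12:12]
pos 13 'd': at 1 (via fail)
pos 14 'c': at 2
pos 15 'b': at 3  → match P2@[14:15]
pos 16 'd': at 4  → match P0@[13:16],P4@[15:16]
pos 17 'b': at 9 (via fail)
pos 18 'd': at 10  → match P4@[17:18]
pos 19 'a': at 5 (via fail)  → match P1@[19:19]
pos 20 'c': at 6 (via fail)
pos 21 'b': at 7  → match P2@[20:21]
pos 22 'b': at 8  → match P3@[20:22]
pos 23 'b': at 9 (via fail)
pos 24 'a': at 5 (via fail)  → match P1@[24:24]
pos 25 'd': at 1 (via fail)
pos 26 'c': at 2
pos 27 'b': at 3  → match P2@[26:27]
pos 28 'd': at 4  → match P0@[25:28],P4@[27:28]
pos 29 'a': at 5 (via fail)  → match P1@[29:29]
pos 30 'c': at 6 (via fail)
pos 31 'b': at 7  → match P2@[30:31]
pos 32 'b': at 8  → match P3@[30:32]
pos 33 'a': at 5 (via fail)  → match P1@[33:33]
pos 34 'c': at 6 (via fail)
pos 35 'b': at 7  → match P2@[34:35]
pos 36 'd': at 10 (via fail)  → match P4@[35:36]

Matches: [[1,2],[3,2],[4,1],[6,1],[8,1],[10,2],[11,1],[12,1],[15,2],[16,0],[16,4],[18,4],[19,1],[21,2],[22,3],[24,1],[27,2],[28,0],[28,4],[29,1],[31,2],[32,3],[33,1],[35,2],[36,4]]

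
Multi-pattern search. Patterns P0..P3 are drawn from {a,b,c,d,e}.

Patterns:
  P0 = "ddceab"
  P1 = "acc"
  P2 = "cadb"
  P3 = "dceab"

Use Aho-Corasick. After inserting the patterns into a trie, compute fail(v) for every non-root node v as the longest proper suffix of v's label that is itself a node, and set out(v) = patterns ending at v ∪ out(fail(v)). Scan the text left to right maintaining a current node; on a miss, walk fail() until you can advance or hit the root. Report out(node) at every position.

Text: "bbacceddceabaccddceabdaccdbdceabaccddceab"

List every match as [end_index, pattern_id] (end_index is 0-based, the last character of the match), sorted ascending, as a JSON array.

Build automaton:
Trie (insert patterns):
  0='ε' goto a→7 c→10 d→1
  1='d' goto c→14 d→2
  2='dd' goto c→3
  3='ddc' goto e→4
  4='ddce' goto a→5
  5='ddcea' goto b→6
  6='ddceab' goto ·  [P0 ends]
  7='a' goto c→8
  8='ac' goto c→9
  9='acc' goto ·  [P1 ends]
  10='c' goto a→11
  11='ca' goto d→12
  12='cad' goto b→13
  13='cadb' goto ·  [P2 ends]
  14='dc' goto e→15
  15='dce' goto a→16
  16='dcea' goto b→17
  17='dceab' goto ·  [P3 ends]

BFS fail/out derivation:
  fail(1) 'd': from fail(0)=0 chase 'd': 0 ⇒ 0;  out=∅∪out(0)=∅
  fail(7) 'a': from fail(0)=0 chase 'a': 0 ⇒ 0;  out=∅∪out(0)=∅
  fail(10) 'c': from fail(0)=0 chase 'c': 0 ⇒ 0;  out=∅∪out(0)=∅
  fail(2) 'dd': from fail(1)=0 chase 'd': 0 ⇒ 1;  out=∅∪out(1)=∅
  fail(8) 'ac': from fail(7)=0 chase 'c': 0 ⇒ 10;  out=∅∪out(10)=∅
  fail(11) 'ca': from fail(10)=0 chase 'a': 0 ⇒ 7;  out=∅∪out(7)=∅
  fail(14) 'dc': from fail(1)=0 chase 'c': 0 ⇒ 10;  out=∅∪out(10)=∅
  fail(3) 'ddc': from fail(2)=1 chase 'c': 1 ⇒ 14;  out=∅∪out(14)=∅
  fail(9) 'acc': from fail(8)=10 chase 'c': 10→0 ⇒ 10;  out={1}∪out(10)={1}
  fail(12) 'cad': from fail(11)=7 chase 'd': 7→0 ⇒ 1;  out=∅∪out(1)=∅
  fail(15) 'dce': from fail(14)=10 chase 'e': 10→0 ⇒ 0;  out=∅∪out(0)=∅
  fail(4) 'ddce': from fail(3)=14 chase 'e': 14 ⇒ 15;  out=∅∪out(15)=∅
  fail(13) 'cadb': from fail(12)=1 chase 'b': 1→0 ⇒ 0;  out={2}∪out(0)={2}
  fail(16) 'dcea': from fail(15)=0 chase 'a': 0 ⇒ 7;  out=∅∪out(7)=∅
  fail(5) 'ddcea': from fail(4)=15 chase 'a': 15 ⇒ 16;  out=∅∪out(16)=∅
  fail(17) 'dceab': from fail(16)=7 chase 'b': 7→0 ⇒ 0;  out={3}∪out(0)={3}
  fail(6) 'ddceab': from fail(5)=16 chase 'b': 16 ⇒ 17;  out={0}∪out(17)={0,3}

Text stream:
[0] read 'b'  n0⇒n0
[1] read 'b'  n0⇒n0
[2] read 'a'  n0⇒n7
[3] read 'c'  n7⇒n8
[4] read 'c'  n8⇒n9  → match P1@[2:4]
[5] read 'e'  n9⇒n0 (fail-walked)
[6] read 'd'  n0⇒n1
[7] read 'd'  n1⇒n2
[8] read 'c'  n2⇒n3
[9] read 'e'  n3⇒n4
[10] read 'a'  n4⇒n5
[11] read 'b'  n5⇒n6  → match P0@[6:11],P3@[7:11]
[12] read 'a'  n6⇒n7 (fail-walked)
[13] read 'c'  n7⇒n8
[14] read 'c'  n8⇒n9  → match P1@[12:14]
[15] read 'd'  n9⇒n1 (fail-walked)
[16] read 'd'  n1⇒n2
[17] read 'c'  n2⇒n3
[18] read 'e'  n3⇒n4
[19] read 'a'  n4⇒n5
[20] read 'b'  n5⇒n6  → match P0@[15:20],P3@[16:20]
[21] read 'd'  n6⇒n1 (fail-walked)
[22] read 'a'  n1⇒n7 (fail-walked)
[23] read 'c'  n7⇒n8
[24] read 'c'  n8⇒n9  → match P1@[22:24]
[25] read 'd'  n9⇒n1 (fail-walked)
[26] read 'b'  n1⇒n0 (fail-walked)
[27] read 'd'  n0⇒n1
[28] read 'c'  n1⇒n14
[29] read 'e'  n14⇒n15
[30] read 'a'  n15⇒n16
[31] read 'b'  n16⇒n17  → match P3@[27:31]
[32] read 'a'  n17⇒n7 (fail-walked)
[33] read 'c'  n7⇒n8
[34] read 'c'  n8⇒n9  → match P1@[32:34]
[35] read 'd'  n9⇒n1 (fail-walked)
[36] read 'd'  n1⇒n2
[37] read 'c'  n2⇒n3
[38] read 'e'  n3⇒n4
[39] read 'a'  n4⇒n5
[40] read 'b'  n5⇒n6  → match P0@[35:40],P3@[36:40]

Result: [[4,1],[11,0],[11,3],[14,1],[20,0],[20,3],[24,1],[31,3],[34,1],[40,0],[40,3]]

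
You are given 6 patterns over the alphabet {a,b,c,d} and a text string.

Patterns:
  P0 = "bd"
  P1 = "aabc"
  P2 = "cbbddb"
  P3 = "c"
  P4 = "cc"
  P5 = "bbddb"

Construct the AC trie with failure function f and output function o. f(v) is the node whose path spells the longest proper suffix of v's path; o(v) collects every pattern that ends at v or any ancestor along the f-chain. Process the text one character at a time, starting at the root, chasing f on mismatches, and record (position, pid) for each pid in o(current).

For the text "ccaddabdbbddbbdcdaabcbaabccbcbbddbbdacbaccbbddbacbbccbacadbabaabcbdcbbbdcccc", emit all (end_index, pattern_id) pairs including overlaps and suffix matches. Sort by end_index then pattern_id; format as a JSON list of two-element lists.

Build:
Trie (insert patterns):
  0='ε' goto a→3 b→1 c→7
  1='b' goto b→14 d→2
  2='bd' goto ·  [P0 ends]
  3='a' goto a→4
  4='aa' goto b→5
  5='aab' goto c→6
  6='aabc' goto ·  [P1 ends]
  7='c' goto b→8 c→13  [P3 ends]
  8='cb' goto b→9
  9='cbb' goto d→10
  10='cbbd' goto d→11
  11='cbbdd' goto b→12
  12='cbbddb' goto ·  [P2 ends]
  13='cc' goto ·  [P4 ends]
  14='bb' goto d→15
  15='bbd' goto d→16
  16='bbdd' goto b→17
  17='bbddb' goto ·  [P5 ends]

BFS fail/out derivation:
  fail(1) 'b': from fail(0)=0 chase 'b': 0 ⇒ 0;  out=∅∪out(0)=∅
  fail(3) 'a': from fail(0)=0 chase 'a': 0 ⇒ 0;  out=∅∪out(0)=∅
  fail(7) 'c': from fail(0)=0 chase 'c': 0 ⇒ 0;  out={3}∪out(0)={3}
  fail(2) 'bd': from fail(1)=0 chase 'd': 0 ⇒ 0;  out={0}∪out(0)={0}
  fail(4) 'aa': from fail(3)=0 chase 'a': 0 ⇒ 3;  out=∅∪out(3)=∅
  fail(8) 'cb': from fail(7)=0 chase 'b': 0 ⇒ 1;  out=∅∪out(1)=∅
  fail(13) 'cc': from fail(7)=0 chase 'c': 0 ⇒ 7;  out={4}∪out(7)={3,4}
  fail(14) 'bb': from fail(1)=0 chase 'b': 0 ⇒ 1;  out=∅∪out(1)=∅
  fail(5) 'aab': from fail(4)=3 chase 'b': 3→0 ⇒ 1;  out=∅∪out(1)=∅
  fail(9) 'cbb': from fail(8)=1 chase 'b': 1 ⇒ 14;  out=∅∪out(14)=∅
  fail(15) 'bbd': from fail(14)=1 chase 'd': 1 ⇒ 2;  out=∅∪out(2)={0}
  fail(6) 'aabc': from fail(5)=1 chase 'c': 1→0 ⇒ 7;  out={1}∪out(7)={1,3}
  fail(10) 'cbbd': from fail(9)=14 chase 'd': 14 ⇒ 15;  out=∅∪out(15)={0}
  fail(16) 'bbdd': from fail(15)=2 chase 'd': 2→0 ⇒ 0;  out=∅∪out(0)=∅
  fail(11) 'cbbdd': from fail(10)=15 chase 'd': 15 ⇒ 16;  out=∅∪out(16)=∅
  fail(17) 'bbddb': from fail(16)=0 chase 'b': 0 ⇒ 1;  out={5}∪out(1)={5}
  fail(12) 'cbbddb': from fail(11)=16 chase 'b': 16 ⇒ 17;  out={2}∪out(17)={2,5}

Text stream:
i=0 'c': node 0→7  emit P3@[0:0]
i=1 'c': node 7→13  emit P3@[1:1],P4@[0:1]
i=2 'a': node 13→3 (fail-walked)
i=3 'd': node 3→0 (fail-walked)
i=4 'd': node 0→0
i=5 'a': node 0→3
i=6 'b': node 3→1 (fail-walked)
i=7 'd': node 1→2  emit P0@[6:7]
i=8 'b': node 2→1 (fail-walked)
i=9 'b': node 1→14
i=10 'd': node 14→15  emit P0@[9:10]
i=11 'd': node 15→16
i=12 'b': node 16→17  emit P5@[8:12]
i=13 'b': node 17→14 (fail-walked)
i=14 'd': node 14→15  emit P0@[13:14]
i=15 'c': node 15→7 (fail-walked)  emit P3@[15:15]
i=16 'd': node 7→0 (fail-walked)
i=17 'a': node 0→3
i=18 'a': node 3→4
i=19 'b': node 4→5
i=20 'c': node 5→6  emit P1@[17:20],P3@[20:20]
i=21 'b': node 6→8 (fail-walked)
i=22 'a': node 8→3 (fail-walked)
i=23 'a': node 3→4
i=24 'b': node 4→5
i=25 'c': node 5→6  emit P1@[22:25],P3@[25:25]
i=26 'c': node 6→13 (fail-walked)  emit P3@[26:26],P4@[25:26]
i=27 'b': node 13→8 (fail-walked)
i=28 'c': node 8→7 (fail-walked)  emit P3@[28:28]
i=29 'b': node 7→8
i=30 'b': node 8→9
i=31 'd': node 9→10  emit P0@[30:31]
i=32 'd': node 10→11
i=33 'b': node 11→12  emit P2@[28:33],P5@[29:33]
i=34 'b': node 12→14 (fail-walked)
i=35 'd': node 14→15  emit P0@[34:35]
i=36 'a': node 15→3 (fail-walked)
i=37 'c': node 3→7 (fail-walked)  emit P3@[37:37]
i=38 'b': node 7→8
i=39 'a': node 8→3 (fail-walked)
i=40 'c': node 3→7 (fail-walked)  emit P3@[40:40]
i=41 'c': node 7→13  emit P3@[41:41],P4@[40:41]
i=42 'b': node 13→8 (fail-walked)
i=43 'b': node 8→9
i=44 'd': node 9→10  emit P0@[43:44]
i=45 'd': node 10→11
i=46 'b': node 11→12  emit P2@[41:46],P5@[42:46]
i=47 'a': node 12→3 (fail-walked)
i=48 'c': node 3→7 (fail-walked)  emit P3@[48:48]
i=49 'b': node 7→8
i=50 'b': node 8→9
i=51 'c': node 9→7 (fail-walked)  emit P3@[51:51]
i=52 'c': node 7→13  emit P3@[52:52],P4@[51:52]
i=53 'b': node 13→8 (fail-walked)
i=54 'a': node 8→3 (fail-walked)
i=55 'c': node 3→7 (fail-walked)  emit P3@[55:55]
i=56 'a': node 7→3 (fail-walked)
i=57 'd': node 3→0 (fail-walked)
i=58 'b': node 0→1
i=59 'a': node 1→3 (fail-walked)
i=60 'b': node 3→1 (fail-walked)
i=61 'a': node 1→3 (fail-walked)
i=62 'a': node 3→4
i=63 'b': node 4→5
i=64 'c': node 5→6  emit P1@[61:64],P3@[64:64]
i=65 'b': node 6→8 (fail-walked)
i=66 'd': node 8→2 (fail-walked)  emit P0@[65:66]
i=67 'c': node 2→7 (fail-walked)  emit P3@[67:67]
i=68 'b': node 7→8
i=69 'b': node 8→9
i=70 'b': node 9→14 (fail-walked)
i=71 'd': node 14→15  emit P0@[70:71]
i=72 'c': node 15→7 (fail-walked)  emit P3@[72:72]
i=73 'c': node 7→13  emit P3@[73:73],P4@[72:73]
i=74 'c': node 13→13 (fail-walked)  emit P3@[74:74],P4@[73:74]
i=75 'c': node 13→13 (fail-walked)  emit P3@[75:75],P4@[74:75]

Result: [[0,3],[1,3],[1,4],[7,0],[10,0],[12,5],[14,0],[15,3],[20,1],[20,3],[25,1],[25,3],[26,3],[26,4],[28,3],[31,0],[33,2],[33,5],[35,0],[37,3],[40,3],[41,3],[41,4],[44,0],[46,2],[46,5],[48,3],[51,3],[52,3],[52,4],[55,3],[64,1],[64,3],[66,0],[67,3],[71,0],[72,3],[73,3],[73,4],[74,3],[74,4],[75,3],[75,4]]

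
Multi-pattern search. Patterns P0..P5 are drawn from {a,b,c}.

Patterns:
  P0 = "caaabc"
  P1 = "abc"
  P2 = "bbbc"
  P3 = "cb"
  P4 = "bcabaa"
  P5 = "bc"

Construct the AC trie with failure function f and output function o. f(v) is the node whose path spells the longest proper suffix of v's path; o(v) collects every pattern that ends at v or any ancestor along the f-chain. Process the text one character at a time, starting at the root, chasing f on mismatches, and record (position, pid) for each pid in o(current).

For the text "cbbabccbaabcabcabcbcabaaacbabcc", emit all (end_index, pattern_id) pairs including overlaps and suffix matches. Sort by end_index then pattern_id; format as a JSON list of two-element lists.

Build:
Trie nodes:
  n0 'ε': a→7 b→10 c→1
  n1 'c': a→2 b→14
  n2 'ca': a→3
  n3 'caa': a→4
  n4 'caaa': b→5
  n5 'caaab': c→6
  n6 'caaabc': ·  ←P0
  n7 'a': b→8
  n8 'ab': c→9
  n9 'abc': ·  ←P1
  n10 'b': b→11 c→15
  n11 'bb': b→12
  n12 'bbb': c→13
  n13 'bbbc': ·  ←P2
  n14 'cb': ·  ←P3
  n15 'bc': a→16  ←P5
  n16 'bca': b→17
  n17 'bcab': a→18
  n18 'bcaba': a→19
  n19 'bcabaa': ·  ←P4

Failure links (BFS by depth):
  n1('c'): parent n0 fail=0; on 'c' 0 → fail=0;  out ∅∪∅=∅
  n7('a'): parent n0 fail=0; on 'a' 0 → fail=0;  out ∅∪∅=∅
  n10('b'): parent n0 fail=0; on 'b' 0 → fail=0;  out ∅∪∅=∅
  n2('ca'): parent n1 fail=0; on 'a' 0 → fail=7;  out ∅∪∅=∅
  n8('ab'): parent n7 fail=0; on 'b' 0 → fail=10;  out ∅∪∅=∅
  n11('bb'): parent n10 fail=0; on 'b' 0 → fail=10;  out ∅∪∅=∅
  n14('cb'): parent n1 fail=0; on 'b' 0 → fail=10;  out {3}∪∅={3}
  n15('bc'): parent n10 fail=0; on 'c' 0 → fail=1;  out {5}∪∅={5}
  n3('caa'): parent n2 fail=7; on 'a' 7→0 → fail=7;  out ∅∪∅=∅
  n9('abc'): parent n8 fail=10; on 'c' 10 → fail=15;  out {1}∪{5}={1,5}
  n12('bbb'): parent n11 fail=10; on 'b' 10 → fail=11;  out ∅∪∅=∅
  n16('bca'): parent n15 fail=1; on 'a' 1 → fail=2;  out ∅∪∅=∅
  n4('caaa'): parent n3 fail=7; on 'a' 7→0 → fail=7;  out ∅∪∅=∅
  n13('bbbc'): parent n12 fail=11; on 'c' 11→10 → fail=15;  out {2}∪{5}={2,5}
  n17('bcab'): parent n16 fail=2; on 'b' 2→7 → fail=8;  out ∅∪∅=∅
  n5('caaab'): parent n4 fail=7; on 'b' 7 → fail=8;  out ∅∪∅=∅
  n18('bcaba'): parent n17 fail=8; on 'a' 8→10→0 → fail=7;  out ∅∪∅=∅
  n6('caaabc'): parent n5 fail=8; on 'c' 8 → fail=9;  out {0}∪{1,5}={0,1,5}
  n19('bcabaa'): parent n18 fail=7; on 'a' 7→0 → fail=7;  out {4}∪∅={4}

Run:
i=0 'c': node 0→1
i=1 'b': node 1→14  emit P3@[0:1]
i=2 'b': node 14→11 (fail-walked)
i=3 'a': node 11→7 (fail-walked)
i=4 'b': node 7→8
i=5 'c': node 8→9  emit P1@[3:5],P5@[4:5]
i=6 'c': node 9→1 (fail-walked)
i=7 'b': node 1→14  emit P3@[6:7]
i=8 'a': node 14→7 (fail-walked)
i=9 'a': node 7→7 (fail-walked)
i=10 'b': node 7→8
i=11 'c': node 8→9  emit P1@[9:11],P5@[10:11]
i=12 'a': node 9→16 (fail-walked)
i=13 'b': node 16→17
i=14 'c': node 17→9 (fail-walked)  emit P1@[12:14],P5@[13:14]
i=15 'a': node 9→16 (fail-walked)
i=16 'b': node 16→17
i=17 'c': node 17→9 (fail-walked)  emit P1@[15:17],P5@[16:17]
i=18 'b': node 9→14 (fail-walked)  emit P3@[17:18]
i=19 'c': node 14→15 (fail-walked)  emit P5@[18:19]
i=20 'a': node 15→16
i=21 'b': node 16→17
i=22 'a': node 17→18
i=23 'a': node 18→19  emit P4@[18:23]
i=24 'a': node 19→7 (fail-walked)
i=25 'c': node 7→1 (fail-walked)
i=26 'b': node 1→14  emit P3@[25:26]
i=27 'a': node 14→7 (fail-walked)
i=28 'b': node 7→8
i=29 'c': node 8→9  emit P1@[27:29],P5@[28:29]
i=30 'c': node 9→1 (fail-walked)

All matches (sorted): [[1,3],[5,1],[5,5],[7,3],[11,1],[11,5],[14,1],[14,5],[17,1],[17,5],[18,3],[19,5],[23,4],[26,3],[29,1],[29,5]]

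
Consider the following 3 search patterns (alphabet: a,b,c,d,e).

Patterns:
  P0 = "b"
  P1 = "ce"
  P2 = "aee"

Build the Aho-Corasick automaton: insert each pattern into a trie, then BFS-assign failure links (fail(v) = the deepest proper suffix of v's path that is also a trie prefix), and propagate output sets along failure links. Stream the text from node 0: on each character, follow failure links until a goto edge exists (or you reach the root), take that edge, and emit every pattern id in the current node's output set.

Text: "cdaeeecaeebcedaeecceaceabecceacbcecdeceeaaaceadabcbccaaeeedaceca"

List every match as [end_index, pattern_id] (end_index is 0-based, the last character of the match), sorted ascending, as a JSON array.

Construct AC machine:
Trie nodes:
  0='ε' goto a→4 b→1 c→2
  1='b' goto ·  [P0 ends]
  2='c' goto e→3
  3='ce' goto ·  [P1 ends]
  4='a' goto e→5
  5='ae' goto e→6
  6='aee' goto ·  [P2 ends]

Failure links (BFS by depth):
  n1('b'): parent n0 fail=0; on 'b' 0 → fail=0;  out {0}∪∅={0}
  n2('c'): parent n0 fail=0; on 'c' 0 → fail=0;  out ∅∪∅=∅
  n4('a'): parent n0 fail=0; on 'a' 0 → fail=0;  out ∅∪∅=∅
  n3('ce'): parent n2 fail=0; on 'e' 0 → fail=0;  out {1}∪∅={1}
  n5('ae'): parent n4 fail=0; on 'e' 0 → fail=0;  out ∅∪∅=∅
  n6('aee'): parent n5 fail=0; on 'e' 0 → fail=0;  out {2}∪∅={2}

Text stream:
i=0 'c': node 0→2
i=1 'd': node 2→0 ·f
i=2 'a': node 0→4
i=3 'e': node 4→5
i=4 'e': node 5→6  → match P2@[2:4]
i=5 'e': node 6→0 ·f
i=6 'c': node 0→2
i=7 'a': node 2→4 ·f
i=8 'e': node 4→5
i=9 'e': node 5→6  → match P2@[7:9]
i=10 'b': node 6→1 ·f  → match P0@[10:10]
i=11 'c': node 1→2 ·f
i=12 'e': node 2→3  → match P1@[11:12]
i=13 'd': node 3→0 ·f
i=14 'a': node 0→4
i=15 'e': node 4→5
i=16 'e': node 5→6  → match P2@[14:16]
i=17 'c': node 6→2 ·f
i=18 'c': node 2→2 ·f
i=19 'e': node 2→3  → match P1@[18:19]
i=20 'a': node 3→4 ·f
i=21 'c': node 4→2 ·f
i=22 'e': node 2→3  → match P1@[21:22]
i=23 'a': node 3→4 ·f
i=24 'b': node 4→1 ·f  → match P0@[24:24]
i=25 'e': node 1→0 ·f
i=26 'c': node 0→2
i=27 'c': node 2→2 ·f
i=28 'e': node 2→3  → match P1@[27:28]
i=29 'a': node 3→4 ·f
i=30 'c': node 4→2 ·f
i=31 'b': node 2→1 ·f  → match P0@[31:31]
i=32 'c': node 1→2 ·f
i=33 'e': node 2→3  → match P1@[32:33]
i=34 'c': node 3→2 ·f
i=35 'd': node 2→0 ·f
i=36 'e': node 0→0
i=37 'c': node 0→2
i=38 'e': node 2→3  → match P1@[37:38]
i=39 'e': node 3→0 ·f
i=40 'a': node 0→4
i=41 'a': node 4→4 ·f
i=42 'a': node 4→4 ·f
i=43 'c': node 4→2 ·f
i=44 'e': node 2→3  → match P1@[43:44]
i=45 'a': node 3→4 ·f
i=46 'd': node 4→0 ·f
i=47 'a': node 0→4
i=48 'b': node 4→1 ·f  → match P0@[48:48]
i=49 'c': node 1→2 ·f
i=50 'b': node 2→1 ·f  → match P0@[50:50]
i=51 'c': node 1→2 ·f
i=52 'c': node 2→2 ·f
i=53 'a': node 2→4 ·f
i=54 'a': node 4→4 ·f
i=55 'e': node 4→5
i=56 'e': node 5→6  → match P2@[54:56]
i=57 'e': node 6→0 ·f
i=58 'd': node 0→0
i=59 'a': node 0→4
i=60 'c': node 4→2 ·f
i=61 'e': node 2→3  → match P1@[60:61]
i=62 'c': node 3→2 ·f
i=63 'a': node 2→4 ·f

Result: [[4,2],[9,2],[10,0],[12,1],[16,2],[19,1],[22,1],[24,0],[28,1],[31,0],[33,1],[38,1],[44,1],[48,0],[50,0],[56,2],[61,1]]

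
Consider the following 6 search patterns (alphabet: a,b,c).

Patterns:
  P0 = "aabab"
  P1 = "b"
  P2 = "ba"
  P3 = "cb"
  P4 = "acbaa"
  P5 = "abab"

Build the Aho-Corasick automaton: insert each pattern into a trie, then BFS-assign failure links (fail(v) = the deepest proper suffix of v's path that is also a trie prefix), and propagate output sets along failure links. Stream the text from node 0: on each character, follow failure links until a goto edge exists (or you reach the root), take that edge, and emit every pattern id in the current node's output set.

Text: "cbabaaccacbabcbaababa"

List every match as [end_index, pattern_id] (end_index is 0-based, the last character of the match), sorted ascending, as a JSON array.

Build:
Trie (insert patterns):
  0='ε' goto a→1 b→6 c→8
  1='a' goto a→2 b→14 c→10
  2='aa' goto b→3
  3='aab' goto a→4
  4='aaba' goto b→5
  5='aabab' goto ·  [P0 ends]
  6='b' goto a→7  [P1 ends]
  7='ba' goto ·  [P2 ends]
  8='c' goto b→9
  9='cb' goto ·  [P3 ends]
  10='ac' goto b→11
  11='acb' goto a→12
  12='acba' goto a→13
  13='acbaa' goto ·  [P4 ends]
  14='ab' goto a→15
  15='aba' goto b→16
  16='abab' goto ·  [P5 ends]

BFS fail/out derivation:
  fail(1) 'a': from fail(0)=0 chase 'a': 0 ⇒ 0;  out=∅∪out(0)=∅
  fail(6) 'b': from fail(0)=0 chase 'b': 0 ⇒ 0;  out={1}∪out(0)={1}
  fail(8) 'c': from fail(0)=0 chase 'c': 0 ⇒ 0;  out=∅∪out(0)=∅
  fail(2) 'aa': from fail(1)=0 chase 'a': 0 ⇒ 1;  out=∅∪out(1)=∅
  fail(7) 'ba': from fail(6)=0 chase 'a': 0 ⇒ 1;  out={2}∪out(1)={2}
  fail(9) 'cb': from fail(8)=0 chase 'b': 0 ⇒ 6;  out={3}∪out(6)={1,3}
  fail(10) 'ac': from fail(1)=0 chase 'c': 0 ⇒ 8;  out=∅∪out(8)=∅
  fail(14) 'ab': from fail(1)=0 chase 'b': 0 ⇒ 6;  out=∅∪out(6)={1}
  fail(3) 'aab': from fail(2)=1 chase 'b': 1 ⇒ 14;  out=∅∪out(14)={1}
  fail(11) 'acb': from fail(10)=8 chase 'b': 8 ⇒ 9;  out=∅∪out(9)={1,3}
  fail(15) 'aba': from fail(14)=6 chase 'a': 6 ⇒ 7;  out=∅∪out(7)={2}
  fail(4) 'aaba': from fail(3)=14 chase 'a': 14 ⇒ 15;  out=∅∪out(15)={2}
  fail(12) 'acba': from fail(11)=9 chase 'a': 9→6 ⇒ 7;  out=∅∪out(7)={2}
  fail(16) 'abab': from fail(15)=7 chase 'b': 7→1 ⇒ 14;  out={5}∪out(14)={1,5}
  fail(5) 'aabab': from fail(4)=15 chase 'b': 15 ⇒ 16;  out={0}∪out(16)={0,1,5}
  fail(13) 'acbaa': from fail(12)=7 chase 'a': 7→1 ⇒ 2;  out={4}∪out(2)={4}

Text stream:
[0] read 'c'  n0⇒n8
[1] read 'b'  n8⇒n9  → match P1@[1:1],P3@[0:1]
[2] read 'a'  n9⇒n7 (via fail)  → match P2@[1:2]
[3] read 'b'  n7⇒n14 (via fail)  → match P1@[3:3]
[4] read 'a'  n14⇒n15  → match P2@[3:4]
[5] read 'a'  n15⇒n2 (via fail)
[6] read 'c'  n2⇒n10 (via fail)
[7] read 'c'  n10⇒n8 (via fail)
[8] read 'a'  n8⇒n1 (via fail)
[9] read 'c'  n1⇒n10
[10] read 'b'  n10⇒n11  → match P1@[10:10],P3@[9:10]
[11] read 'a'  n11⇒n12  → match P2@[10:11]
[12] read 'b'  n12⇒n14 (via fail)  → match P1@[12:12]
[13] read 'c'  n14⇒n8 (via fail)
[14] read 'b'  n8⇒n9  → match P1@[14:14],P3@[13:14]
[15] read 'a'  n9⇒n7 (via fail)  → match P2@[14:15]
[16] read 'a'  n7⇒n2 (via fail)
[17] read 'b'  n2⇒n3  → match P1@[17:17]
[18] read 'a'  n3⇒n4  → match P2@[17:18]
[19] read 'b'  n4⇒n5  → match P0@[15:19],P1@[19:19],P5@[16:19]
[20] read 'a'  n5⇒n15 (via fail)  → match P2@[19:20]

Matches: [[1,1],[1,3],[2,2],[3,1],[4,2],[10,1],[10,3],[11,2],[12,1],[14,1],[14,3],[15,2],[17,1],[18,2],[19,0],[19,1],[19,5],[20,2]]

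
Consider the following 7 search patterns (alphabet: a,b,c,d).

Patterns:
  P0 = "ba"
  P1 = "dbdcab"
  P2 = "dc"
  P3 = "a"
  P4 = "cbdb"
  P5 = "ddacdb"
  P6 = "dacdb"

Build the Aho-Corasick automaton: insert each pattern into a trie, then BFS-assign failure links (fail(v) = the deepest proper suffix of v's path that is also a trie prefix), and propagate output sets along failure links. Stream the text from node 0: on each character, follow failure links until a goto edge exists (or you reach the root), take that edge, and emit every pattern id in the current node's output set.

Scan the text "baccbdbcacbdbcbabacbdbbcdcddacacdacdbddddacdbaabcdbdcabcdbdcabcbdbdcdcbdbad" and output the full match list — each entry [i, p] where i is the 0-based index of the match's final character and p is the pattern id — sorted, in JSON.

Construct AC machine:
Trie (insert patterns):
  n0 'ε': a→10 b→1 c→11 d→3
  n1 'b': a→2
  n2 'ba': ·  ←P0
  n3 'd': a→20 b→4 c→9 d→15
  n4 'db': d→5
  n5 'dbd': c→6
  n6 'dbdc': a→7
  n7 'dbdca': b→8
  n8 'dbdcab': ·  ←P1
  n9 'dc': ·  ←P2
  n10 'a': ·  ←P3
  n11 'c': b→12
  n12 'cb': d→13
  n13 'cbd': b→14
  n14 'cbdb': ·  ←P4
  n15 'dd': a→16
  n16 'dda': c→17
  n17 'ddac': d→18
  n18 'ddacd': b→19
  n19 'ddacdb': ·  ←P5
  n20 'da': c→21
  n21 'dac': d→22
  n22 'dacd': b→23
  n23 'dacdb': ·  ←P6

BFS fail/out derivation:
  fail(1) 'b': from fail(0)=0 chase 'b': 0 ⇒ 0;  out=∅∪out(0)=∅
  fail(3) 'd': from fail(0)=0 chase 'd': 0 ⇒ 0;  out=∅∪out(0)=∅
  fail(10) 'a': from fail(0)=0 chase 'a': 0 ⇒ 0;  out={3}∪out(0)={3}
  fail(11) 'c': from fail(0)=0 chase 'c': 0 ⇒ 0;  out=∅∪out(0)=∅
  fail(2) 'ba': from fail(1)=0 chase 'a': 0 ⇒ 10;  out={0}∪out(10)={0,3}
  fail(4) 'db': from fail(3)=0 chase 'b': 0 ⇒ 1;  out=∅∪out(1)=∅
  fail(9) 'dc': from fail(3)=0 chase 'c': 0 ⇒ 11;  out={2}∪out(11)={2}
  fail(12) 'cb': from fail(11)=0 chase 'b': 0 ⇒ 1;  out=∅∪out(1)=∅
  fail(15) 'dd': from fail(3)=0 chase 'd': 0 ⇒ 3;  out=∅∪out(3)=∅
  fail(20) 'da': from fail(3)=0 chase 'a': 0 ⇒ 10;  out=∅∪out(10)={3}
  fail(5) 'dbd': from fail(4)=1 chase 'd': 1→0 ⇒ 3;  out=∅∪out(3)=∅
  fail(13) 'cbd': from fail(12)=1 chase 'd': 1→0 ⇒ 3;  out=∅∪out(3)=∅
  fail(16) 'dda': from fail(15)=3 chase 'a': 3 ⇒ 20;  out=∅∪out(20)={3}
  fail(21) 'dac': from fail(20)=10 chase 'c': 10→0 ⇒ 11;  out=∅∪out(11)=∅
  fail(6) 'dbdc': from fail(5)=3 chase 'c': 3 ⇒ 9;  out=∅∪out(9)={2}
  fail(14) 'cbdb': from fail(13)=3 chase 'b': 3 ⇒ 4;  out={4}∪out(4)={4}
  fail(17) 'ddac': from fail(16)=20 chase 'c': 20 ⇒ 21;  out=∅∪out(21)=∅
  fail(22) 'dacd': from fail(21)=11 chase 'd': 11→0 ⇒ 3;  out=∅∪out(3)=∅
  fail(7) 'dbdca': from fail(6)=9 chase 'a': 9→11→0 ⇒ 10;  out=∅∪out(10)={3}
  fail(18) 'ddacd': from fail(17)=21 chase 'd': 21 ⇒ 22;  out=∅∪out(22)=∅
  fail(23) 'dacdb': from fail(22)=3 chase 'b': 3 ⇒ 4;  out={6}∪out(4)={6}
  fail(8) 'dbdcab': from fail(7)=10 chase 'b': 10→0 ⇒ 1;  out={1}∪out(1)={1}
  fail(19) 'ddacdb': from fail(18)=22 chase 'b': 22 ⇒ 23;  out={5}∪out(23)={5,6}

Run:
i=0 'b': node 0→1
i=1 'a': node 1→2  emit P0@[0:1],P3@[1:1]
i=2 'c': node 2→11 (via fail)
i=3 'c': node 11→11 (via fail)
i=4 'b': node 11→12
i=5 'd': node 12→13
i=6 'b': node 13→14  emit P4@[3:6]
i=7 'c': node 14→11 (via fail)
i=8 'a': node 11→10 (via fail)  emit P3@[8:8]
i=9 'c': node 10→11 (via fail)
i=10 'b': node 11→12
i=11 'd': node 12→13
i=12 'b': node 13→14  emit P4@[9:12]
i=13 'c': node 14→11 (via fail)
i=14 'b': node 11→12
i=15 'a': node 12→2 (via fail)  emit P0@[14:15],P3@[15:15]
i=16 'b': node 2→1 (via fail)
i=17 'a': node 1→2  emit P0@[16:17],P3@[17:17]
i=18 'c': node 2→11 (via fail)
i=19 'b': node 11→12
i=20 'd': node 12→13
i=21 'b': node 13→14  emit P4@[18:21]
i=22 'b': node 14→1 (via fail)
i=23 'c': node 1→11 (via fail)
i=24 'd': node 11→3 (via fail)
i=25 'c': node 3→9  emit P2@[24:25]
i=26 'd': node 9→3 (via fail)
i=27 'd': node 3→15
i=28 'a': node 15→16  emit P3@[28:28]
i=29 'c': node 16→17
i=30 'a': node 17→10 (via fail)  emit P3@[30:30]
i=31 'c': node 10→11 (via fail)
i=32 'd': node 11→3 (via fail)
i=33 'a': node 3→20  emit P3@[33:33]
i=34 'c': node 20→21
i=35 'd': node 21→22
i=36 'b': node 22→23  emit P6@[32:36]
i=37 'd': node 23→5 (via fail)
i=38 'd': node 5→15 (via fail)
i=39 'd': node 15→15 (via fail)
i=40 'd': node 15→15 (via fail)
i=41 'a': node 15→16  emit P3@[41:41]
i=42 'c': node 16→17
i=43 'd': node 17→18
i=44 'b': node 18→19  emit P5@[39:44],P6@[40:44]
i=45 'a': node 19→2 (via fail)  emit P0@[44:45],P3@[45:45]
i=46 'a': node 2→10 (via fail)  emit P3@[46:46]
i=47 'b': node 10→1 (via fail)
i=48 'c': node 1→11 (via fail)
i=49 'd': node 11→3 (via fail)
i=50 'b': node 3→4
i=51 'd': node 4→5
i=52 'c': node 5→6  emit P2@[51:52]
i=53 'a': node 6→7  emit P3@[53:53]
i=54 'b': node 7→8  emit P1@[49:54]
i=55 'c': node 8→11 (via fail)
i=56 'd': node 11→3 (via fail)
i=57 'b': node 3→4
i=58 'd': node 4→5
i=59 'c': node 5→6  emit P2@[58:59]
i=60 'a': node 6→7  emit P3@[60:60]
i=61 'b': node 7→8  emit P1@[56:61]
i=62 'c': node 8→11 (via fail)
i=63 'b': node 11→12
i=64 'd': node 12→13
i=65 'b': node 13→14  emit P4@[62:65]
i=66 'd': node 14→5 (via fail)
i=67 'c': node 5→6  emit P2@[66:67]
i=68 'd': node 6→3 (via fail)
i=69 'c': node 3→9  emit P2@[68:69]
i=70 'b': node 9→12 (via fail)
i=71 'd': node 12→13
i=72 'b': node 13→14  emit P4@[69:72]
i=73 'a': node 14→2 (via fail)  emit P0@[72:73],P3@[73:73]
i=74 'd': node 2→3 (via fail)

All matches (sorted): [[1,0],[1,3],[6,4],[8,3],[12,4],[15,0],[15,3],[17,0],[17,3],[21,4],[25,2],[28,3],[30,3],[33,3],[36,6],[41,3],[44,5],[44,6],[45,0],[45,3],[46,3],[52,2],[53,3],[54,1],[59,2],[60,3],[61,1],[65,4],[67,2],[69,2],[72,4],[73,0],[73,3]]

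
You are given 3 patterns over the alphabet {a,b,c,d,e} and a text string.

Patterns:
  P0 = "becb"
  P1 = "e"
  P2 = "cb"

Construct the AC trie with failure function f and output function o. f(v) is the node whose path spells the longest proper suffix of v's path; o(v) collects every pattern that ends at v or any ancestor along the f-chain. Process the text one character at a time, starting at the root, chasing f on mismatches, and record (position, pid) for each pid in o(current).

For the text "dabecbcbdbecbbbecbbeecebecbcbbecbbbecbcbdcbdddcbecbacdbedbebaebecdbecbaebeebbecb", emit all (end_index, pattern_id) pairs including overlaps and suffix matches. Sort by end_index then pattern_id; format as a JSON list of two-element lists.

Build:
Trie nodes:
  n0 'ε': b→1 c→6 e→5
  n1 'b': e→2
  n2 'be': c→3
  n3 'bec': b→4
  n4 'becb': ·  ←P0
  n5 'e': ·  ←P1
  n6 'c': b→7
  n7 'cb': ·  ←P2

Failure links (BFS by depth):
  fail(1) 'b': from fail(0)=0 chase 'b': 0 ⇒ 0;  out=∅∪out(0)=∅
  fail(5) 'e': from fail(0)=0 chase 'e': 0 ⇒ 0;  out={1}∪out(0)={1}
  fail(6) 'c': from fail(0)=0 chase 'c': 0 ⇒ 0;  out=∅∪out(0)=∅
  fail(2) 'be': from fail(1)=0 chase 'e': 0 ⇒ 5;  out=∅∪out(5)={1}
  fail(7) 'cb': from fail(6)=0 chase 'b': 0 ⇒ 1;  out={2}∪out(1)={2}
  fail(3) 'bec': from fail(2)=5 chase 'c': 5→0 ⇒ 6;  out=∅∪out(6)=∅
  fail(4) 'becb': from fail(3)=6 chase 'b': 6 ⇒ 7;  out={0}∪out(7)={0,2}

Run:
pos 0 'd': at 0
pos 1 'a': at 0
pos 2 'b': at 1
pos 3 'e': at 2  → match P1@[3:3]
pos 4 'c': at 3
pos 5 'b': at 4  → match P0@[2:5],P2@[4:5]
pos 6 'c': at 6 (via fail)
pos 7 'b': at 7  → match P2@[6:7]
pos 8 'd': at 0 (via fail)
pos 9 'b': at 1
pos 10 'e': at 2  → match P1@[10:10]
pos 11 'c': at 3
pos 12 'b': at 4  → match P0@[9:12],P2@[11:12]
pos 13 'b': at 1 (via fail)
pos 14 'b': at 1 (via fail)
pos 15 'e': at 2  → match P1@[15:15]
pos 16 'c': at 3
pos 17 'b': at 4  → match P0@[14:17],P2@[16:17]
pos 18 'b': at 1 (via fail)
pos 19 'e': at 2  → match P1@[19:19]
pos 20 'e': at 5 (via fail)  → match P1@[20:20]
pos 21 'c': at 6 (via fail)
pos 22 'e': at 5 (via fail)  → match P1@[22:22]
pos 23 'b': at 1 (via fail)
pos 24 'e': at 2  → match P1@[24:24]
pos 25 'c': at 3
pos 26 'b': at 4  → match P0@[23:26],P2@[25:26]
pos 27 'c': at 6 (via fail)
pos 28 'b': at 7  → match P2@[27:28]
pos 29 'b': at 1 (via fail)
pos 30 'e': at 2  → match P1@[30:30]
pos 31 'c': at 3
pos 32 'b': at 4  → match P0@[29:32],P2@[31:32]
pos 33 'b': at 1 (via fail)
pos 34 'b': at 1 (via fail)
pos 35 'e': at 2  → match P1@[35:35]
pos 36 'c': at 3
pos 37 'b': at 4  → match P0@[34:37],P2@[36:37]
pos 38 'c': at 6 (via fail)
pos 39 'b': at 7  → match P2@[38:39]
pos 40 'd': at 0 (via fail)
pos 41 'c': at 6
pos 42 'b': at 7  → match P2@[41:42]
pos 43 'd': at 0 (via fail)
pos 44 'd': at 0
pos 45 'd': at 0
pos 46 'c': at 6
pos 47 'b': at 7  → match P2@[46:47]
pos 48 'e': at 2 (via fail)  → match P1@[48:48]
pos 49 'c': at 3
pos 50 'b': at 4  → match P0@[47:50],P2@[49:50]
pos 51 'a': at 0 (via fail)
pos 52 'c': at 6
pos 53 'd': at 0 (via fail)
pos 54 'b': at 1
pos 55 'e': at 2  → match P1@[55:55]
pos 56 'd': at 0 (via fail)
pos 57 'b': at 1
pos 58 'e': at 2  → match P1@[58:58]
pos 59 'b': at 1 (via fail)
pos 60 'a': at 0 (via fail)
pos 61 'e': at 5  → match P1@[61:61]
pos 62 'b': at 1 (via fail)
pos 63 'e': at 2  → match P1@[63:63]
pos 64 'c': at 3
pos 65 'd': at 0 (via fail)
pos 66 'b': at 1
pos 67 'e': at 2  → match P1@[67:67]
pos 68 'c': at 3
pos 69 'b': at 4  → match P0@[66:69],P2@[68:69]
pos 70 'a': at 0 (via fail)
pos 71 'e': at 5  → match P1@[71:71]
pos 72 'b': at 1 (via fail)
pos 73 'e': at 2  → match P1@[73:73]
pos 74 'e': at 5 (via fail)  → match P1@[74:74]
pos 75 'b': at 1 (via fail)
pos 76 'b': at 1 (via fail)
pos 77 'e': at 2  → match P1@[77:77]
pos 78 'c': at 3
pos 79 'b': at 4  → match P0@[76:79],P2@[78:79]

Matches: [[3,1],[5,0],[5,2],[7,2],[10,1],[12,0],[12,2],[15,1],[17,0],[17,2],[19,1],[20,1],[22,1],[24,1],[26,0],[26,2],[28,2],[30,1],[32,0],[32,2],[35,1],[37,0],[37,2],[39,2],[42,2],[47,2],[48,1],[50,0],[50,2],[55,1],[58,1],[61,1],[63,1],[67,1],[69,0],[69,2],[71,1],[73,1],[74,1],[77,1],[79,0],[79,2]]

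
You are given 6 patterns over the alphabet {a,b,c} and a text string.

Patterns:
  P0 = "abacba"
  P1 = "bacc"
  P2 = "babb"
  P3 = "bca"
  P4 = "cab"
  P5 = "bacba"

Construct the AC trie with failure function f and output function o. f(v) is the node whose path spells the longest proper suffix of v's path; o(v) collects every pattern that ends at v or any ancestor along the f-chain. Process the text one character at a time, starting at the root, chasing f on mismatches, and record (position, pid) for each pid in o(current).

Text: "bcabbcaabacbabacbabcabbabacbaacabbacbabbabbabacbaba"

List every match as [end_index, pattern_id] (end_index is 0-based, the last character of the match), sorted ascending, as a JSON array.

Build automaton:
Trie (insert patterns):
  0='ε' goto a→1 b→7 c→15
  1='a' goto b→2
  2='ab' goto a→3
  3='aba' goto c→4
  4='abac' goto b→5
  5='abacb' goto a→6
  6='abacba' goto ·  ←P0
  7='b' goto a→8 c→13
  8='ba' goto b→11 c→9
  9='bac' goto b→18 c→10
  10='bacc' goto ·  ←P1
  11='bab' goto b→12
  12='babb' goto ·  ←P2
  13='bc' goto a→14
  14='bca' goto ·  ←P3
  15='c' goto a→16
  16='ca' goto b→17
  17='cab' goto ·  ←P4
  18='bacb' goto a→19
  19='bacba' goto ·  ←P5

Failure links (BFS by depth):
  fail(1) 'a': from fail(0)=0 chase 'a': 0 ⇒ 0;  out=∅∪out(0)=∅
  fail(7) 'b': from fail(0)=0 chase 'b': 0 ⇒ 0;  out=∅∪out(0)=∅
  fail(15) 'c': from fail(0)=0 chase 'c': 0 ⇒ 0;  out=∅∪out(0)=∅
  fail(2) 'ab': from fail(1)=0 chase 'b': 0 ⇒ 7;  out=∅∪out(7)=∅
  fail(8) 'ba': from fail(7)=0 chase 'a': 0 ⇒ 1;  out=∅∪out(1)=∅
  fail(13) 'bc': from fail(7)=0 chase 'c': 0 ⇒ 15;  out=∅∪out(15)=∅
  fail(16) 'ca': from fail(15)=0 chase 'a': 0 ⇒ 1;  out=∅∪out(1)=∅
  fail(3) 'aba': from fail(2)=7 chase 'a': 7 ⇒ 8;  out=∅∪out(8)=∅
  fail(9) 'bac': from fail(8)=1 chase 'c': 1→0 ⇒ 15;  out=∅∪out(15)=∅
  fail(11) 'bab': from fail(8)=1 chase 'b': 1 ⇒ 2;  out=∅∪out(2)=∅
  fail(14) 'bca': from fail(13)=15 chase 'a': 15 ⇒ 16;  out={3}∪out(16)={3}
  fail(17) 'cab': from fail(16)=1 chase 'b': 1 ⇒ 2;  out={4}∪out(2)={4}
  fail(4) 'abac': from fail(3)=8 chase 'c': 8 ⇒ 9;  out=∅∪out(9)=∅
  fail(10) 'bacc': from fail(9)=15 chase 'c': 15→0 ⇒ 15;  out={1}∪out(15)={1}
  fail(12) 'babb': from fail(11)=2 chase 'b': 2→7→0 ⇒ 7;  out={2}∪out(7)={2}
  fail(18) 'bacb': from fail(9)=15 chase 'b': 15→0 ⇒ 7;  out=∅∪out(7)=∅
  fail(5) 'abacb': from fail(4)=9 chase 'b': 9 ⇒ 18;  out=∅∪out(18)=∅
  fail(19) 'bacba': from fail(18)=7 chase 'a': 7 ⇒ 8;  out={5}∪out(8)={5}
  fail(6) 'abacba': from fail(5)=18 chase 'a': 18 ⇒ 19;  out={0}∪out(19)={0,5}

Run:
[0] read 'b'  n0⇒n7
[1] read 'c'  n7⇒n13
[2] read 'a'  n13⇒n14  ** P3@[0:2]
[3] read 'b'  n14⇒n17 (via fail)  ** P4@[1:3]
[4] read 'b'  n17⇒n7 (via fail)
[5] read 'c'  n7⇒n13
[6] read 'a'  n13⇒n14  ** P3@[4:6]
[7] read 'a'  n14⇒n1 (via fail)
[8] read 'b'  n1⇒n2
[9] read 'a'  n2⇒n3
[10] read 'c'  n3⇒n4
[11] read 'b'  n4⇒n5
[12] read 'a'  n5⇒n6  ** P0@[7:12],P5@[8:12]
[13] read 'b'  n6⇒n11 (via fail)
[14] read 'a'  n11⇒n3 (via fail)
[15] read 'c'  n3⇒n4
[16] read 'b'  n4⇒n5
[17] read 'a'  n5⇒n6  ** P0@[12:17],P5@[13:17]
[18] read 'b'  n6⇒n11 (via fail)
[19] read 'c'  n11⇒n13 (via fail)
[20] read 'a'  n13⇒n14  ** P3@[18:20]
[21] read 'b'  n14⇒n17 (via fail)  ** P4@[19:21]
[22] read 'b'  n17⇒n7 (via fail)
[23] read 'a'  n7⇒n8
[24] read 'b'  n8⇒n11
[25] read 'a'  n11⇒n3 (via fail)
[26] read 'c'  n3⇒n4
[27] read 'b'  n4⇒n5
[28] read 'a'  n5⇒n6  ** P0@[23:28],P5@[24:28]
[29] read 'a'  n6⇒n1 (via fail)
[30] read 'c'  n1⇒n15 (via fail)
[31] read 'a'  n15⇒n16
[32] read 'b'  n16⇒n17  ** P4@[30:32]
[33] read 'b'  n17⇒n7 (via fail)
[34] read 'a'  n7⇒n8
[35] read 'c'  n8⇒n9
[36] read 'b'  n9⇒n18
[37] read 'a'  n18⇒n19  ** P5@[33:37]
[38] read 'b'  n19⇒n11 (via fail)
[39] read 'b'  n11⇒n12  ** P2@[36:39]
[40] read 'a'  n12⇒n8 (via fail)
[41] read 'b'  n8⇒n11
[42] read 'b'  n11⇒n12  ** P2@[39:42]
[43] read 'a'  n12⇒n8 (via fail)
[44] read 'b'  n8⇒n11
[45] read 'a'  n11⇒n3 (via fail)
[46] read 'c'  n3⇒n4
[47] read 'b'  n4⇒n5
[48] read 'a'  n5⇒n6  ** P0@[43:48],P5@[44:48]
[49] read 'b'  n6⇒n11 (via fail)
[50] read 'a'  n11⇒n3 (via fail)

Matches: [[2,3],[3,4],[6,3],[12,0],[12,5],[17,0],[17,5],[20,3],[21,4],[28,0],[28,5],[32,4],[37,5],[39,2],[42,2],[48,0],[48,5]]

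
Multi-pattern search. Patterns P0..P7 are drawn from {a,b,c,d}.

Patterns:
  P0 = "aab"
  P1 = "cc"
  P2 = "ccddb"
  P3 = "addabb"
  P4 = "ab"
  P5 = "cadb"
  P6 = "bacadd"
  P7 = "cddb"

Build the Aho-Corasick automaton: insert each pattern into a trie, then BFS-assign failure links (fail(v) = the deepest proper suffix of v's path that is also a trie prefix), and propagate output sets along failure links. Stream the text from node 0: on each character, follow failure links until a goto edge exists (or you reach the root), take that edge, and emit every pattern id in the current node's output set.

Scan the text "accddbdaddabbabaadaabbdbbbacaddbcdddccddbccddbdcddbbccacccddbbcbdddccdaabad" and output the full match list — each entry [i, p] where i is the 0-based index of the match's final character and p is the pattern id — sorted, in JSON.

Build automaton:
Trie nodes:
  0='ε' goto a→1 b→18 c→4
  1='a' goto a→2 b→14 d→9
  2='aa' goto b→3
  3='aab' goto ·  [P0 ends]
  4='c' goto a→15 c→5 d→24
  5='cc' goto d→6  [P1 ends]
  6='ccd' goto d→7
  7='ccdd' goto b→8
  8='ccddb' goto ·  [P2 ends]
  9='ad' goto d→10
  10='add' goto a→11
  11='adda' goto b→12
  12='addab' goto b→13
  13='addabb' goto ·  [P3 ends]
  14='ab' goto ·  [P4 ends]
  15='ca' goto d→16
  16='cad' goto b→17
  17='cadb' goto ·  [P5 ends]
  18='b' goto a→19
  19='ba' goto c→20
  20='bac' goto a→21
  21='baca' goto d→22
  22='bacad' goto d→23
  23='bacadd' goto ·  [P6 ends]
  24='cd' goto d→25
  25='cdd' goto b→26
  26='cddb' goto ·  [P7 ends]

Failure links (BFS by depth):
  fail(1) 'a': from fail(0)=0 chase 'a': 0 ⇒ 0;  out=∅∪out(0)=∅
  fail(4) 'c': from fail(0)=0 chase 'c': 0 ⇒ 0;  out=∅∪out(0)=∅
  fail(18) 'b': from fail(0)=0 chase 'b': 0 ⇒ 0;  out=∅∪out(0)=∅
  fail(2) 'aa': from fail(1)=0 chase 'a': 0 ⇒ 1;  out=∅∪out(1)=∅
  fail(5) 'cc': from fail(4)=0 chase 'c': 0 ⇒ 4;  out={1}∪out(4)={1}
  fail(9) 'ad': from fail(1)=0 chase 'd': 0 ⇒ 0;  out=∅∪out(0)=∅
  fail(14) 'ab': from fail(1)=0 chase 'b': 0 ⇒ 18;  out={4}∪out(18)={4}
  fail(15) 'ca': from fail(4)=0 chase 'a': 0 ⇒ 1;  out=∅∪out(1)=∅
  fail(19) 'ba': from fail(18)=0 chase 'a': 0 ⇒ 1;  out=∅∪out(1)=∅
  fail(24) 'cd': from fail(4)=0 chase 'd': 0 ⇒ 0;  out=∅∪out(0)=∅
  fail(3) 'aab': from fail(2)=1 chase 'b': 1 ⇒ 14;  out={0}∪out(14)={0,4}
  fail(6) 'ccd': from fail(5)=4 chase 'd': 4 ⇒ 24;  out=∅∪out(24)=∅
  fail(10) 'add': from fail(9)=0 chase 'd': 0 ⇒ 0;  out=∅∪out(0)=∅
  fail(16) 'cad': from fail(15)=1 chase 'd': 1 ⇒ 9;  out=∅∪out(9)=∅
  fail(20) 'bac': from fail(19)=1 chase 'c': 1→0 ⇒ 4;  out=∅∪out(4)=∅
  fail(25) 'cdd': from fail(24)=0 chase 'd': 0 ⇒ 0;  out=∅∪out(0)=∅
  fail(7) 'ccdd': from fail(6)=24 chase 'd': 24 ⇒ 25;  out=∅∪out(25)=∅
  fail(11) 'adda': from fail(10)=0 chase 'a': 0 ⇒ 1;  out=∅∪out(1)=∅
  fail(17) 'cadb': from fail(16)=9 chase 'b': 9→0 ⇒ 18;  out={5}∪out(18)={5}
  fail(21) 'baca': from fail(20)=4 chase 'a': 4 ⇒ 15;  out=∅∪out(15)=∅
  fail(26) 'cddb': from fail(25)=0 chase 'b': 0 ⇒ 18;  out={7}∪out(18)={7}
  fail(8) 'ccddb': from fail(7)=25 chase 'b': 25 ⇒ 26;  out={2}∪out(26)={2,7}
  fail(12) 'addab': from fail(11)=1 chase 'b': 1 ⇒ 14;  out=∅∪out(14)={4}
  fail(22) 'bacad': from fail(21)=15 chase 'd': 15 ⇒ 16;  out=∅∪out(16)=∅
  fail(13) 'addabb': from fail(12)=14 chase 'b': 14→18→0 ⇒ 18;  out={3}∪out(18)={3}
  fail(23) 'bacadd': from fail(22)=16 chase 'd': 16→9 ⇒ 10;  out={6}∪out(10)={6}

Text stream:
pos 0 'a': at 1
pos 1 'c': at 4 (fail-walked)
pos 2 'c': at 5  emit P1@[1:2]
pos 3 'd': at 6
pos 4 'd': at 7
pos 5 'b': at 8  emit P2@[1:5],P7@[2:5]
pos 6 'd': at 0 (fail-walked)
pos 7 'a': at 1
pos 8 'd': at 9
pos 9 'd': at 10
pos 10 'a': at 11
pos 11 'b': at 12  emit P4@[10:11]
pos 12 'b': at 13  emit P3@[7:12]
pos 13 'a': at 19 (fail-walked)
pos 14 'b': at 14 (fail-walked)  emit P4@[13:14]
pos 15 'a': at 19 (fail-walked)
pos 16 'a': at 2 (fail-walked)
pos 17 'd': at 9 (fail-walked)
pos 18 'a': at 1 (fail-walked)
pos 19 'a': at 2
pos 20 'b': at 3  emit P0@[18:20],P4@[19:20]
pos 21 'b': at 18 (fail-walked)
pos 22 'd': at 0 (fail-walked)
pos 23 'b': at 18
pos 24 'b': at 18 (fail-walked)
pos 25 'b': at 18 (fail-walked)
pos 26 'a': at 19
pos 27 'c': at 20
pos 28 'a': at 21
pos 29 'd': at 22
pos 30 'd': at 23  emit P6@[25:30]
pos 31 'b': at 18 (fail-walked)
pos 32 'c': at 4 (fail-walked)
pos 33 'd': at 24
pos 34 'd': at 25
pos 35 'd': at 0 (fail-walked)
pos 36 'c': at 4
pos 37 'c': at 5  emit P1@[36:37]
pos 38 'd': at 6
pos 39 'd': at 7
pos 40 'b': at 8  emit P2@[36:40],P7@[37:40]
pos 41 'c': at 4 (fail-walked)
pos 42 'c': at 5  emit P1@[41:42]
pos 43 'd': at 6
pos 44 'd': at 7
pos 45 'b': at 8  emit P2@[41:45],P7@[42:45]
pos 46 'd': at 0 (fail-walked)
pos 47 'c': at 4
pos 48 'd': at 24
pos 49 'd': at 25
pos 50 'b': at 26  emit P7@[47:50]
pos 51 'b': at 18 (fail-walked)
pos 52 'c': at 4 (fail-walked)
pos 53 'c': at 5  emit P1@[52:53]
pos 54 'a': at 15 (fail-walked)
pos 55 'c': at 4 (fail-walked)
pos 56 'c': at 5  emit P1@[55:56]
pos 57 'c': at 5 (fail-walked)  emit P1@[56:57]
pos 58 'd': at 6
pos 59 'd': at 7
pos 60 'b': at 8  emit P2@[56:60],P7@[57:60]
pos 61 'b': at 18 (fail-walked)
pos 62 'c': at 4 (fail-walked)
pos 63 'b': at 18 (fail-walked)
pos 64 'd': at 0 (fail-walked)
pos 65 'd': at 0
pos 66 'd': at 0
pos 67 'c': at 4
pos 68 'c': at 5  emit P1@[67:68]
pos 69 'd': at 6
pos 70 'a': at 1 (fail-walked)
pos 71 'a': at 2
pos 72 'b': at 3  emit P0@[70:72],P4@[71:72]
pos 73 'a': at 19 (fail-walked)
pos 74 'd': at 9 (fail-walked)

All matches (sorted): [[2,1],[5,2],[5,7],[11,4],[12,3],[14,4],[20,0],[20,4],[30,6],[37,1],[40,2],[40,7],[42,1],[45,2],[45,7],[50,7],[53,1],[56,1],[57,1],[60,2],[60,7],[68,1],[72,0],[72,4]]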